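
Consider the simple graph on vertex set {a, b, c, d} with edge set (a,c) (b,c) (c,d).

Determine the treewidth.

1

A width-1 tree decomposition is:
Bags: B1 = {b, c}  B2 = {a, c}  B3 = {c, d}
Tree: B1–B2, B2–B3
Each bag holds 2 vertices, so the decomposition has width 1, which upper-bounds the treewidth. G has an edge, so its treewidth is at least 1. Therefore the treewidth is 1.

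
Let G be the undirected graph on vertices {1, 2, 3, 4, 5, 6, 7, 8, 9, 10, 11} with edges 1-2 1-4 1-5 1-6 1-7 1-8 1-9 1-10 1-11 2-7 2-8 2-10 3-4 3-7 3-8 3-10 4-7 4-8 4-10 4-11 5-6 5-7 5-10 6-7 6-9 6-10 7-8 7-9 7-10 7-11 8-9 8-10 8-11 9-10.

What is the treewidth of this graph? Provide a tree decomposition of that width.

Treewidth 4.
One optimal decomposition is:
Bags: B1 = {1, 4, 7, 8, 10}  B2 = {1, 7, 8, 9, 10}  B3 = {1, 6, 7, 9, 10}  B4 = {1, 2, 7, 8, 10}  B5 = {1, 5, 6, 7, 10}  B6 = {3, 4, 7, 8, 10}  B7 = {1, 4, 7, 8, 11}
Tree: B1–B2, B2–B3, B2–B4, B3–B5, B1–B6, B1–B7

Each bag holds 5 vertices, so the decomposition has width 4, which upper-bounds the treewidth. For the lower bound, the 5 vertices {1, 7, 8, 9, 10} are pairwise adjacent, and any tree decomposition puts a clique entirely inside one bag — forcing width ≥ 4. Hence tw(G) = 4 exactly.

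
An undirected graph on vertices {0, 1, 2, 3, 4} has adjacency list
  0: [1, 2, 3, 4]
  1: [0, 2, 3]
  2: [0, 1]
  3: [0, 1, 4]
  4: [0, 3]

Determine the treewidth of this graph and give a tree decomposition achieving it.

Each bag holds 3 vertices, so the decomposition has width 2, which upper-bounds the treewidth. On the other hand G contains the 3-clique {0, 1, 2}. A clique must lie in a single bag of any decomposition, so no decomposition can have width below 2. Combining the bounds, tw(G) = 2.

Treewidth 2.
One such decomposition:
Bags: B1 = {0, 1, 3}  B2 = {0, 1, 2}  B3 = {0, 3, 4}
Tree: B1–B2, B1–B3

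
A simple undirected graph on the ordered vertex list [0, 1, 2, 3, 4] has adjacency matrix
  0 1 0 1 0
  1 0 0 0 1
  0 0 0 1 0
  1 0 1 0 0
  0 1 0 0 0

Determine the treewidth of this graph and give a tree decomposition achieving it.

Each bag holds 2 vertices, so the decomposition has width 1, which upper-bounds the treewidth. G has an edge, so its treewidth is at least 1. The upper and lower bounds meet at 1, so that is the treewidth.

Treewidth 1.
Bags: B1 = {2, 3}  B2 = {0, 3}  B3 = {0, 1}  B4 = {1, 4}
Tree: B1–B2, B2–B3, B3–B4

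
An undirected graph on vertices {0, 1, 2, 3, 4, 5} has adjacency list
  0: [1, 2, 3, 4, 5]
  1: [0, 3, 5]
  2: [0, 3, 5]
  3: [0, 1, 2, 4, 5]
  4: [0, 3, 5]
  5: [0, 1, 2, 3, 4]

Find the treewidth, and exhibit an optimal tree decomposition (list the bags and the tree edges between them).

Treewidth 3.
One optimal decomposition is:
Bags: B1 = {0, 2, 3, 5}  B2 = {0, 1, 3, 5}  B3 = {0, 3, 4, 5}
Tree: B1–B2, B1–B3

Every bag has size at most 4, so the width is 4 − 1 = 3 and tw(G) ≤ 3. On the other hand G contains the 4-clique {0, 1, 3, 5}. A clique must lie in a single bag of any decomposition, so no decomposition can have width below 3. The upper and lower bounds meet at 3, so that is the treewidth.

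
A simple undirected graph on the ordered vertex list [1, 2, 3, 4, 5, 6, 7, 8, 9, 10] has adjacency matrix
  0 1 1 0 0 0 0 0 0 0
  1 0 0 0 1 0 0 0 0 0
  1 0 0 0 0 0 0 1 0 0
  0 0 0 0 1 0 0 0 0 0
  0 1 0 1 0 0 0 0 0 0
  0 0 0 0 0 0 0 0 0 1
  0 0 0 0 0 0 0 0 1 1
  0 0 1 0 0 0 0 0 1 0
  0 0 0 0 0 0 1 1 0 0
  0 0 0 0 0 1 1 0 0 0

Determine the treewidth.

A width-1 tree decomposition is:
Bags: B1 = {6, 10}  B2 = {7, 10}  B3 = {7, 9}  B4 = {8, 9}  B5 = {3, 8}  B6 = {1, 3}  B7 = {1, 2}  B8 = {2, 5}  B9 = {4, 5}
Tree: B1–B2, B2–B3, B3–B4, B4–B5, B5–B6, B6–B7, B7–B8, B8–B9
The largest bag has 2 vertices, giving width 1; this decomposition certifies tw(G) ≤ 1. Any graph with an edge has treewidth ≥ 1, and G has the edge 6–10. Combining the bounds, tw(G) = 1.

1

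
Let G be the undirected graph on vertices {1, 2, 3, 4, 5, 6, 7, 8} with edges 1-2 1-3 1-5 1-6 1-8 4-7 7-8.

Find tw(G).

1

A width-1 tree decomposition is:
Bags: B1 = {1, 3}  B2 = {1, 2}  B3 = {1, 6}  B4 = {1, 8}  B5 = {1, 5}  B6 = {7, 8}  B7 = {4, 7}
Tree: B1–B2, B2–B3, B1–B4, B3–B5, B4–B6, B6–B7
The largest bag has 2 vertices, giving width 1; this decomposition certifies tw(G) ≤ 1. G has an edge, so its treewidth is at least 1. Therefore the treewidth is 1.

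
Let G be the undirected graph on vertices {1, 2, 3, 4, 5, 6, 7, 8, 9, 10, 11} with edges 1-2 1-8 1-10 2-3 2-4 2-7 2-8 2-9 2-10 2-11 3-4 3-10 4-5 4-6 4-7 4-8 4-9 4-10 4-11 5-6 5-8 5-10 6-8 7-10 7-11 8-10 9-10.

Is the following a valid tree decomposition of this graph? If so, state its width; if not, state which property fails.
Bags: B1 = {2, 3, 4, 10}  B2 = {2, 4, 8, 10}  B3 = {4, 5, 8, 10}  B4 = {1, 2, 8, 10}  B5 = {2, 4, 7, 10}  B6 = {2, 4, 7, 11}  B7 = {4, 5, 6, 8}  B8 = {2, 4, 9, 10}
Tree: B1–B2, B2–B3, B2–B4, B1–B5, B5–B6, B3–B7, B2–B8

Yes; width 3.

Checking the three conditions: (i) the bags cover all of {1, 2, 3, 4, 5, 6, 7, 8, 9, 10, 11}; (ii) for each edge, some bag contains both endpoints; (iii) the bags containing any fixed vertex form a subtree. All hold, so the decomposition is valid with width 4 − 1 = 3.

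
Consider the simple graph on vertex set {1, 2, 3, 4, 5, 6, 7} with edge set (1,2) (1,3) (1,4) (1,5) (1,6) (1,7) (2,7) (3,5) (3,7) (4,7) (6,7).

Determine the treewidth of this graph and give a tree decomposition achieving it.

Treewidth 2.
Bags: B1 = {1, 3, 7}  B2 = {1, 6, 7}  B3 = {1, 4, 7}  B4 = {1, 2, 7}  B5 = {1, 3, 5}
Tree: B1–B2, B1–B3, B2–B4, B1–B5

Each bag holds 3 vertices, so the decomposition has width 2, which upper-bounds the treewidth. Conversely, {1, 3, 5} is a clique of size 3, and the vertices of any clique must share a bag in every tree decomposition; so some bag has ≥ 3 vertices and tw(G) ≥ 2. The upper and lower bounds meet at 2, so that is the treewidth.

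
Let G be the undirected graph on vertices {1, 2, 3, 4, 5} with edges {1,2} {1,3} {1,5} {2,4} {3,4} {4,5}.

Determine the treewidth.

A width-2 tree decomposition is:
Bags: B1 = {1, 4, 5}  B2 = {1, 2, 4}  B3 = {1, 3, 4}
Tree: B1–B2, B2–B3
Every bag has size at most 3, so the width is 3 − 1 = 2 and tw(G) ≤ 2. Since 5–1–2–4–5 is a cycle in G, G is not acyclic. Forests are exactly the graphs of treewidth ≤ 1, so tw(G) ≥ 2. Hence tw(G) = 2 exactly.

2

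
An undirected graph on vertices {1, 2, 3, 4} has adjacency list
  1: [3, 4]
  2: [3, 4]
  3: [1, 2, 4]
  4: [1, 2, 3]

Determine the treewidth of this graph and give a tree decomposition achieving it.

Treewidth 2.
One such decomposition:
Bags: B1 = {2, 3, 4}  B2 = {1, 3, 4}
Tree: B1–B2

The largest bag has 3 vertices, giving width 2; this decomposition certifies tw(G) ≤ 2. Conversely, {1, 3, 4} is a clique of size 3, and the vertices of any clique must share a bag in every tree decomposition; so some bag has ≥ 3 vertices and tw(G) ≥ 2. Therefore the treewidth is 2.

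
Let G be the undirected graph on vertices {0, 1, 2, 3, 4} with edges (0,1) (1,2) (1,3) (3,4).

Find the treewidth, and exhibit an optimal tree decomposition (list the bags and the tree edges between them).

Treewidth 1.
Bags: B1 = {3, 4}  B2 = {1, 3}  B3 = {1, 2}  B4 = {0, 1}
Tree: B1–B2, B2–B3, B3–B4

The largest bag has 2 vertices, giving width 1; this decomposition certifies tw(G) ≤ 1. Any graph with an edge has treewidth ≥ 1, and G has the edge 3–4. Combining the bounds, tw(G) = 1.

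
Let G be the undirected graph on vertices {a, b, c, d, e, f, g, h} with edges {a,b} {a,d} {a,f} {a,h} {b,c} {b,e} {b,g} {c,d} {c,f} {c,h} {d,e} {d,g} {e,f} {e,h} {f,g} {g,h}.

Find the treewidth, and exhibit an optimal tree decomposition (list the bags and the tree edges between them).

Every bag has size at most 5, so the width is 5 − 1 = 4 and tw(G) ≤ 4. For the lower bound: the 5 vertex sets {a,f}, {b,e}, {g,h}, {d}, {c} are disjoint, each induces a connected subgraph, and every pair is joined by at least one edge of G. Contracting each set to a single vertex therefore yields K_{5} as a minor, and since treewidth is minor-monotone, tw(G) ≥ tw(K_{5}) = 4. Hence tw(G) = 4 exactly.

Treewidth 4.
One optimal decomposition is:
Bags: B1 = {a, b, d, f, h}  B2 = {b, d, e, f, h}  B3 = {b, d, f, g, h}  B4 = {b, c, d, f, h}
Tree: B1–B2, B2–B3, B3–B4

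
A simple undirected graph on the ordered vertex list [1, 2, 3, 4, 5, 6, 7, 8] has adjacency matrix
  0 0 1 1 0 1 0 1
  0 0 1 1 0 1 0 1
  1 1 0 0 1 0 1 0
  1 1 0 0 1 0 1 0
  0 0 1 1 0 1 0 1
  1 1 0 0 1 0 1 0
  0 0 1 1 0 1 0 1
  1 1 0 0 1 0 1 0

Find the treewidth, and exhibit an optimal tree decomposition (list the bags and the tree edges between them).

Each bag holds 5 vertices, so the decomposition has width 4, which upper-bounds the treewidth. For the lower bound: the 5 vertex sets {5,8}, {1,4}, {6,7}, {3}, {2} are disjoint, each induces a connected subgraph, and every pair is joined by at least one edge of G. Contracting each set to a single vertex therefore yields K_{5} as a minor, and since treewidth is minor-monotone, tw(G) ≥ tw(K_{5}) = 4. Hence tw(G) = 4 exactly.

Treewidth 4.
One such decomposition:
Bags: B1 = {3, 4, 5, 6, 8}  B2 = {1, 3, 4, 6, 8}  B3 = {3, 4, 6, 7, 8}  B4 = {2, 3, 4, 6, 8}
Tree: B1–B2, B2–B3, B3–B4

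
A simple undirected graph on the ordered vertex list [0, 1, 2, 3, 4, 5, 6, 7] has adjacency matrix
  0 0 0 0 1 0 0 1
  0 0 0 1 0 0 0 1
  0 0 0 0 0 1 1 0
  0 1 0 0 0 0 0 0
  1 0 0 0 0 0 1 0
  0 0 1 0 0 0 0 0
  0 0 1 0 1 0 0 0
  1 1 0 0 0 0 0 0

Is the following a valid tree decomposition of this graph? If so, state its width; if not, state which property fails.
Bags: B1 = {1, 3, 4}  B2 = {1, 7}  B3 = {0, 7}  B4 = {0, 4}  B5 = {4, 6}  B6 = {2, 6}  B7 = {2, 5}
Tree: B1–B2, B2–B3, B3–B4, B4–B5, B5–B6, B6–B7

A tree decomposition must satisfy three properties: every vertex lies in some bag; for every edge, both endpoints lie together in some bag; and for every vertex, the bags containing it form a connected subtree. Here bags containing vertex 4 are not connected in the tree, so the decomposition is invalid.

No — bags containing vertex 4 are not connected in the tree.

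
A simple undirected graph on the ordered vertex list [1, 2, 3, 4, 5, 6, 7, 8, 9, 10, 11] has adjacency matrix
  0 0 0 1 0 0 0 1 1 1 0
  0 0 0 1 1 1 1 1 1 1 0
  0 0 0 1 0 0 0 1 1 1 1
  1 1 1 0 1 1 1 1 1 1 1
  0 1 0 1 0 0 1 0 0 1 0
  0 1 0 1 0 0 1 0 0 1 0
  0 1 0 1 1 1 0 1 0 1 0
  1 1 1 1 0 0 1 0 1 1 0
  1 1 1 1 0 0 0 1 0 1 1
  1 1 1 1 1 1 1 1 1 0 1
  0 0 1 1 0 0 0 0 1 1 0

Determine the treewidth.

4

A width-4 tree decomposition is:
Bags: B1 = {3, 4, 8, 9, 10}  B2 = {2, 4, 8, 9, 10}  B3 = {2, 4, 7, 8, 10}  B4 = {2, 4, 5, 7, 10}  B5 = {2, 4, 6, 7, 10}  B6 = {1, 4, 8, 9, 10}  B7 = {3, 4, 9, 10, 11}
Tree: B1–B2, B2–B3, B3–B4, B4–B5, B2–B6, B1–B7
Every bag has size at most 5, so the width is 5 − 1 = 4 and tw(G) ≤ 4. On the other hand G contains the 5-clique {3, 4, 9, 10, 11}. A clique must lie in a single bag of any decomposition, so no decomposition can have width below 4. Hence tw(G) = 4 exactly.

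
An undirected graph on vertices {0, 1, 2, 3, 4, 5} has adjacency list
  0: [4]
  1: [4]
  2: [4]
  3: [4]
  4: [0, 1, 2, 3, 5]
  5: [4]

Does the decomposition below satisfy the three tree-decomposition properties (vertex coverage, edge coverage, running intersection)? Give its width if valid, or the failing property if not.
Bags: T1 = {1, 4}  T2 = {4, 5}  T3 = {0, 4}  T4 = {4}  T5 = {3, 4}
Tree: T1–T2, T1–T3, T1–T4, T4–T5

No — vertex 2 appears in no bag.

A tree decomposition must satisfy three properties: every vertex lies in some bag; for every edge, both endpoints lie together in some bag; and for every vertex, the bags containing it form a connected subtree. Here vertex 2 appears in no bag, so the decomposition is invalid.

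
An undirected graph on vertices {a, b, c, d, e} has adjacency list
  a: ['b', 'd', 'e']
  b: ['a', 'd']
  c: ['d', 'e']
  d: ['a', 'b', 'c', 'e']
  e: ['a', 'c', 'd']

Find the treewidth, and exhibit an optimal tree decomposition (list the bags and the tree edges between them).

Treewidth 2.
One optimal decomposition is:
Bags: B1 = {a, d, e}  B2 = {c, d, e}  B3 = {a, b, d}
Tree: B1–B2, B1–B3

Every bag has size at most 3, so the width is 3 − 1 = 2 and tw(G) ≤ 2. Conversely, {c, d, e} is a clique of size 3, and the vertices of any clique must share a bag in every tree decomposition; so some bag has ≥ 3 vertices and tw(G) ≥ 2. Therefore the treewidth is 2.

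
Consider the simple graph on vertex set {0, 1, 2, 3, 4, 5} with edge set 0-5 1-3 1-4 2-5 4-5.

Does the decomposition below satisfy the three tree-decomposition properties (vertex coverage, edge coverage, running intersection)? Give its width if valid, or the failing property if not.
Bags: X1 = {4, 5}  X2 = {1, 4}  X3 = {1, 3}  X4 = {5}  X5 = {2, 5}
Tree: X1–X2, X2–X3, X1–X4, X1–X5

No — vertex 0 appears in no bag.

A tree decomposition must satisfy three properties: every vertex lies in some bag; for every edge, both endpoints lie together in some bag; and for every vertex, the bags containing it form a connected subtree. Here vertex 0 appears in no bag, so the decomposition is invalid.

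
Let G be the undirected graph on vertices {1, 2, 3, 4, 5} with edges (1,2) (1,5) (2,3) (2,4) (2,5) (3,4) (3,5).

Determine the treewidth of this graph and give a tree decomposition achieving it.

The largest bag has 3 vertices, giving width 2; this decomposition certifies tw(G) ≤ 2. On the other hand G contains the 3-clique {1, 2, 5}. A clique must lie in a single bag of any decomposition, so no decomposition can have width below 2. Combining the bounds, tw(G) = 2.

Treewidth 2.
Bags: B1 = {2, 3, 4}  B2 = {2, 3, 5}  B3 = {1, 2, 5}
Tree: B1–B2, B2–B3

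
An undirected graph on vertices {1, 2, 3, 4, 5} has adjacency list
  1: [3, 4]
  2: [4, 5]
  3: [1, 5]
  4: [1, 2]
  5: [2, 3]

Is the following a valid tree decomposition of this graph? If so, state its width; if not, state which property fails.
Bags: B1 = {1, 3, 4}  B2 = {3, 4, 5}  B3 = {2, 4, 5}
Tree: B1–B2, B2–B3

Vertex coverage: the bags together contain {1, 2, 3, 4, 5}, the full vertex set. Edge coverage: each edge of G has both endpoints in at least one bag. Running intersection: for every vertex, the bags containing it form a connected subtree. All three properties hold, so this is a valid tree decomposition of width max|bag| − 1 = 2, and hence tw(G) ≤ 2.

Yes; width 2.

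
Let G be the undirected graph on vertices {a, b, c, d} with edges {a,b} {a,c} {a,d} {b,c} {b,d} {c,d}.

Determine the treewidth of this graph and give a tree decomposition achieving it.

Treewidth 3.
One such decomposition:
Bags: B1 = {a, b, c, d}
Tree: (single bag)

A single bag containing all 4 vertices is trivially a valid decomposition of width 3. Conversely, {a, b, c, d} is a clique of size 4, and the vertices of any clique must share a bag in every tree decomposition; so some bag has ≥ 4 vertices and tw(G) ≥ 3. Hence tw(G) = 3 exactly.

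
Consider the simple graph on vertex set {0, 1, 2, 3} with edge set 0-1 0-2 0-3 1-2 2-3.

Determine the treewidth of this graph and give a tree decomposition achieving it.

Treewidth 2.
One optimal decomposition is:
Bags: B1 = {0, 2, 3}  B2 = {0, 1, 2}
Tree: B1–B2

Every bag has size at most 3, so the width is 3 − 1 = 2 and tw(G) ≤ 2. On the other hand G contains the 3-clique {0, 1, 2}. A clique must lie in a single bag of any decomposition, so no decomposition can have width below 2. Combining the bounds, tw(G) = 2.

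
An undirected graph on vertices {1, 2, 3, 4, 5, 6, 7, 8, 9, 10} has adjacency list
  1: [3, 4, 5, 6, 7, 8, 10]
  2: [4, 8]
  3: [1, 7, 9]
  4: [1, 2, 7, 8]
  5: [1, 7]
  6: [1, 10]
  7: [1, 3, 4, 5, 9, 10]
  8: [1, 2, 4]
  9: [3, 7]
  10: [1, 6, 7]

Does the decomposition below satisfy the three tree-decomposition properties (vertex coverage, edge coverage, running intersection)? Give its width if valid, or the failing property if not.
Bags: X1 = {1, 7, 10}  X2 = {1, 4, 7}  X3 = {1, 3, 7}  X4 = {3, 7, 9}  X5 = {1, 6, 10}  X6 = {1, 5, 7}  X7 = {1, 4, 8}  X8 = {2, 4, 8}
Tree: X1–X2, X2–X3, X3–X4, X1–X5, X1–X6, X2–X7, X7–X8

Yes; width 2.

Checking the three conditions: (i) the bags cover all of {1, 2, 3, 4, 5, 6, 7, 8, 9, 10}; (ii) for each edge, some bag contains both endpoints; (iii) the bags containing any fixed vertex form a subtree. All hold, so the decomposition is valid with width 3 − 1 = 2.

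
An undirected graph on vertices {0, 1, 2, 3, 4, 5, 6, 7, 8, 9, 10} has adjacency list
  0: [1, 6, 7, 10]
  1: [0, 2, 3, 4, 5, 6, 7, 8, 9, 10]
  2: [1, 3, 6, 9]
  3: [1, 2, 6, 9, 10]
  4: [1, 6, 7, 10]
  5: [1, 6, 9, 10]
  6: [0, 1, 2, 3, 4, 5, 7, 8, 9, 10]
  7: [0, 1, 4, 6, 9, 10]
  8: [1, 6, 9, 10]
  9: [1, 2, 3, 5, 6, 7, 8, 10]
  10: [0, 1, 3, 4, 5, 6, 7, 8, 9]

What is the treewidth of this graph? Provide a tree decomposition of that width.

Treewidth 4.
Bags: B1 = {1, 6, 7, 9, 10}  B2 = {1, 3, 6, 9, 10}  B3 = {1, 6, 8, 9, 10}  B4 = {0, 1, 6, 7, 10}  B5 = {1, 5, 6, 9, 10}  B6 = {1, 2, 3, 6, 9}  B7 = {1, 4, 6, 7, 10}
Tree: B1–B2, B1–B3, B1–B4, B2–B5, B2–B6, B4–B7

Every bag has size at most 5, so the width is 5 − 1 = 4 and tw(G) ≤ 4. For the lower bound, the 5 vertices {1, 2, 3, 6, 9} are pairwise adjacent, and any tree decomposition puts a clique entirely inside one bag — forcing width ≥ 4. Combining the bounds, tw(G) = 4.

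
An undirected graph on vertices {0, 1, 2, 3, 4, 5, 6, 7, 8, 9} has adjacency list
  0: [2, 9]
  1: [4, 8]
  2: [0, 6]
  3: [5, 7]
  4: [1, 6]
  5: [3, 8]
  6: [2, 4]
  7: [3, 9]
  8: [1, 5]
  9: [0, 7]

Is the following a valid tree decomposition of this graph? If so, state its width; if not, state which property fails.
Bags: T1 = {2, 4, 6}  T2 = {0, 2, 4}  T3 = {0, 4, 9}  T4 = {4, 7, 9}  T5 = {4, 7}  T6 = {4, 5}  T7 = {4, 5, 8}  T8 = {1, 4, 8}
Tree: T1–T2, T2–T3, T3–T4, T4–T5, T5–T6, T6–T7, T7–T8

No — vertex 3 appears in no bag.

A tree decomposition must satisfy three properties: every vertex lies in some bag; for every edge, both endpoints lie together in some bag; and for every vertex, the bags containing it form a connected subtree. Here vertex 3 appears in no bag, so the decomposition is invalid.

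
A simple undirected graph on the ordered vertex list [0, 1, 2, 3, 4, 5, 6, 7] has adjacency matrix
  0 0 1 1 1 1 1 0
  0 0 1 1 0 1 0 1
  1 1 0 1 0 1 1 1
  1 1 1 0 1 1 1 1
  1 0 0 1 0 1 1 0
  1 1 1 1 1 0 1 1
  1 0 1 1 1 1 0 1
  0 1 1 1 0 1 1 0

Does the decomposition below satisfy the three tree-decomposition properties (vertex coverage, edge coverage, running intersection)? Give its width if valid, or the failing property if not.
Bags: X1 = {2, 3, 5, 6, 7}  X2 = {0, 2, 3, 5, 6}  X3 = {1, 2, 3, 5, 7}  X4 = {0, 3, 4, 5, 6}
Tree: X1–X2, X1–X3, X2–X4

Yes; width 4.

Every vertex of G appears in some bag (union = {0, 1, 2, 3, 4, 5, 6, 7}); every edge is covered by a bag; and for each vertex v the set of bags containing v is connected in the bag tree. The decomposition is therefore valid. The largest bag has 5 vertices, so the width is 4.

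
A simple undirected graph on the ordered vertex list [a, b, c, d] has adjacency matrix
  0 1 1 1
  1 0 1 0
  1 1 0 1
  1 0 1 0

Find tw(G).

A width-2 tree decomposition is:
Bags: B1 = {a, c, d}  B2 = {a, b, c}
Tree: B1–B2
Each bag holds 3 vertices, so the decomposition has width 2, which upper-bounds the treewidth. Conversely, {a, c, d} is a clique of size 3, and the vertices of any clique must share a bag in every tree decomposition; so some bag has ≥ 3 vertices and tw(G) ≥ 2. Hence tw(G) = 2 exactly.

2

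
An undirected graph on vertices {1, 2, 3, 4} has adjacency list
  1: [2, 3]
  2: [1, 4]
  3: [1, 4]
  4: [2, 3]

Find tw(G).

2

A width-2 tree decomposition is:
Bags: B1 = {1, 3, 4}  B2 = {1, 2, 4}
Tree: B1–B2
Every bag has size at most 3, so the width is 3 − 1 = 2 and tw(G) ≤ 2. The edges 4–3–1–2–4 form a cycle, so G is not a tree and its treewidth is at least 2. The upper and lower bounds meet at 2, so that is the treewidth.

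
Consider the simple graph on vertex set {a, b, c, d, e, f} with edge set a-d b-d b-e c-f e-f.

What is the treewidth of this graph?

A width-1 tree decomposition is:
Bags: B1 = {a, d}  B2 = {b, d}  B3 = {b, e}  B4 = {e, f}  B5 = {c, f}
Tree: B1–B2, B2–B3, B3–B4, B4–B5
The largest bag has 2 vertices, giving width 1; this decomposition certifies tw(G) ≤ 1. Since G has at least one edge (e.g. a–d), it is not an edgeless graph, so tw(G) ≥ 1. Therefore the treewidth is 1.

1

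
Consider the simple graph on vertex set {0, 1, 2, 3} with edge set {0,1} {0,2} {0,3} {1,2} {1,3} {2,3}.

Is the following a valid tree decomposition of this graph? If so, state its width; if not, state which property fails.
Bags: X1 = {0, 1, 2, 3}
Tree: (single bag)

Yes; width 3.

Vertex coverage: the bags together contain {0, 1, 2, 3}, the full vertex set. Edge coverage: each edge of G has both endpoints in at least one bag. Running intersection: for every vertex, the bags containing it form a connected subtree. All three properties hold, so this is a valid tree decomposition of width max|bag| − 1 = 3, and hence tw(G) ≤ 3.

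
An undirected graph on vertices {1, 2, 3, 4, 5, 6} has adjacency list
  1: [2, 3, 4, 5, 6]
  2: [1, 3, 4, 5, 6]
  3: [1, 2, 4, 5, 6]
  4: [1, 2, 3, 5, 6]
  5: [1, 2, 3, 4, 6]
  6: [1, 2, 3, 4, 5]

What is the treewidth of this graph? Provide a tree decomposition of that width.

With just one bag of size 6, the width is 6 − 1 = 5, so tw(G) ≤ 5. Conversely, {1, 2, 3, 4, 5, 6} is a clique of size 6, and the vertices of any clique must share a bag in every tree decomposition; so some bag has ≥ 6 vertices and tw(G) ≥ 5. Hence tw(G) = 5 exactly.

Treewidth 5.
One optimal decomposition is:
Bags: B1 = {1, 2, 3, 4, 5, 6}
Tree: (single bag)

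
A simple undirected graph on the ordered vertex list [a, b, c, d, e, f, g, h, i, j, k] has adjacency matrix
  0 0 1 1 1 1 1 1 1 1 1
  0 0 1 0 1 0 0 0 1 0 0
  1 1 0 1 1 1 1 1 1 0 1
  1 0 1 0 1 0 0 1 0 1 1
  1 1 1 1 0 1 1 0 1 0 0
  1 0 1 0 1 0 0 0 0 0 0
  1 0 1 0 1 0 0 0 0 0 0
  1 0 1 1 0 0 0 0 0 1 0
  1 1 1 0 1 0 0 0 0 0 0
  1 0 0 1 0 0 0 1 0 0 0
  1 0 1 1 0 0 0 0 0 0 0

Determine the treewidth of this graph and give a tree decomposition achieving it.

Treewidth 3.
Bags: B1 = {a, c, e, i}  B2 = {b, c, e, i}  B3 = {a, c, d, e}  B4 = {a, c, d, h}  B5 = {a, d, h, j}  B6 = {a, c, d, k}  B7 = {a, c, e, f}  B8 = {a, c, e, g}
Tree: B1–B2, B1–B3, B3–B4, B4–B5, B3–B6, B3–B7, B7–B8

The largest bag has 4 vertices, giving width 3; this decomposition certifies tw(G) ≤ 3. On the other hand G contains the 4-clique {a, d, h, j}. A clique must lie in a single bag of any decomposition, so no decomposition can have width below 3. The upper and lower bounds meet at 3, so that is the treewidth.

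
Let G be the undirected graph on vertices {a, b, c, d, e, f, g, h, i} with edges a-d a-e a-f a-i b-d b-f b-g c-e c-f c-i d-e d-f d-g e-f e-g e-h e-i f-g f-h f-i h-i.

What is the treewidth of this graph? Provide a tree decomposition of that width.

Treewidth 3.
One optimal decomposition is:
Bags: B1 = {a, d, e, f}  B2 = {d, e, f, g}  B3 = {a, e, f, i}  B4 = {b, d, f, g}  B5 = {c, e, f, i}  B6 = {e, f, h, i}
Tree: B1–B2, B1–B3, B2–B4, B3–B5, B5–B6

The largest bag has 4 vertices, giving width 3; this decomposition certifies tw(G) ≤ 3. On the other hand G contains the 4-clique {d, e, f, g}. A clique must lie in a single bag of any decomposition, so no decomposition can have width below 3. Hence tw(G) = 3 exactly.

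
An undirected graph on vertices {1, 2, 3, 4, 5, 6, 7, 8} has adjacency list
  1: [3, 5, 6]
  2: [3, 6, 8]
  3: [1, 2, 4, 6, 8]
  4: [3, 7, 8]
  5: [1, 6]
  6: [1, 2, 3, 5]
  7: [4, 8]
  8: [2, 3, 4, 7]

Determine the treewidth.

A width-2 tree decomposition is:
Bags: B1 = {2, 3, 8}  B2 = {3, 4, 8}  B3 = {2, 3, 6}  B4 = {1, 3, 6}  B5 = {4, 7, 8}  B6 = {1, 5, 6}
Tree: B1–B2, B1–B3, B3–B4, B2–B5, B4–B6
Every bag has size at most 3, so the width is 3 − 1 = 2 and tw(G) ≤ 2. For the lower bound, the 3 vertices {1, 3, 6} are pairwise adjacent, and any tree decomposition puts a clique entirely inside one bag — forcing width ≥ 2. The upper and lower bounds meet at 2, so that is the treewidth.

2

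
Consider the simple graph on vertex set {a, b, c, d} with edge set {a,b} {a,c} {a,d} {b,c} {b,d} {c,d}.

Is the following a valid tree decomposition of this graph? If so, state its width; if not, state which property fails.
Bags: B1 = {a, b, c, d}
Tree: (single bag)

Yes; width 3.

Every vertex of G appears in some bag (union = {a, b, c, d}); every edge is covered by a bag; and for each vertex v the set of bags containing v is connected in the bag tree. The decomposition is therefore valid. The largest bag has 4 vertices, so the width is 3.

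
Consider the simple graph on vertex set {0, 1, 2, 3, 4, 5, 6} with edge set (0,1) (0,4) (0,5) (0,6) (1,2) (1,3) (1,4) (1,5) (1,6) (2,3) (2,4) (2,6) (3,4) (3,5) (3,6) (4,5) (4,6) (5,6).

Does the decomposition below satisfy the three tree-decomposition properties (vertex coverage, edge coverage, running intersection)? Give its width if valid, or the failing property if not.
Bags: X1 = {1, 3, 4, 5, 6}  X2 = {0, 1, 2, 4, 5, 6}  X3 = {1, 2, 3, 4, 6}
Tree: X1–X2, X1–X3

A tree decomposition must satisfy three properties: every vertex lies in some bag; for every edge, both endpoints lie together in some bag; and for every vertex, the bags containing it form a connected subtree. Here bags containing vertex 2 are not connected in the tree, so the decomposition is invalid.

No — bags containing vertex 2 are not connected in the tree.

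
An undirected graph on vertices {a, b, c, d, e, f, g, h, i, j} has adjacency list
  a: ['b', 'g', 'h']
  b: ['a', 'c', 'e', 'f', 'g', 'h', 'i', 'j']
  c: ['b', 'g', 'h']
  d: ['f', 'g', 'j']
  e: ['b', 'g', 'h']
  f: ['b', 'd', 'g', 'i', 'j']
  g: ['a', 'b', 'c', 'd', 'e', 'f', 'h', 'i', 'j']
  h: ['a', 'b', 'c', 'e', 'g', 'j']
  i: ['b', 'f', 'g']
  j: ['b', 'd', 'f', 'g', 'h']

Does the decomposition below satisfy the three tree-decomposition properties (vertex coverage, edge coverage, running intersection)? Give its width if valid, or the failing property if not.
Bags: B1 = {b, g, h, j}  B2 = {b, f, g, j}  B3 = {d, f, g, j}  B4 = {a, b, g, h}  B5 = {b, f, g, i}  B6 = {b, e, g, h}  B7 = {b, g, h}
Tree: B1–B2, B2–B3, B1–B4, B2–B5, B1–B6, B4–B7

A tree decomposition must satisfy three properties: every vertex lies in some bag; for every edge, both endpoints lie together in some bag; and for every vertex, the bags containing it form a connected subtree. Here vertex c appears in no bag, so the decomposition is invalid.

No — vertex c appears in no bag.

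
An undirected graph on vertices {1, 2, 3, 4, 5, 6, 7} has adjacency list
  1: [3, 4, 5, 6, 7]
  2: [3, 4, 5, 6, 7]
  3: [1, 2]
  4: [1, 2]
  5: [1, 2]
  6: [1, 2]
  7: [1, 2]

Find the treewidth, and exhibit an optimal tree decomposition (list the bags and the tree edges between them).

Treewidth 2.
Bags: B1 = {1, 2, 7}  B2 = {1, 2, 6}  B3 = {1, 2, 3}  B4 = {1, 2, 5}  B5 = {1, 2, 4}
Tree: B1–B2, B2–B3, B3–B4, B4–B5

Each bag holds 3 vertices, so the decomposition has width 2, which upper-bounds the treewidth. Since 1–7–2–6–1 is a cycle in G, G is not acyclic. Forests are exactly the graphs of treewidth ≤ 1, so tw(G) ≥ 2. Hence tw(G) = 2 exactly.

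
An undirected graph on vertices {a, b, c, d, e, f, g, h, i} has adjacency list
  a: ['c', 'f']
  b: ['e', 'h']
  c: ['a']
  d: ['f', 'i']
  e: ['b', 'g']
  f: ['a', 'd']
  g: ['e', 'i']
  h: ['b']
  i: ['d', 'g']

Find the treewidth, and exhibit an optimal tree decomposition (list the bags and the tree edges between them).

Treewidth 1.
One such decomposition:
Bags: B1 = {b, h}  B2 = {b, e}  B3 = {e, g}  B4 = {g, i}  B5 = {d, i}  B6 = {d, f}  B7 = {a, f}  B8 = {a, c}
Tree: B1–B2, B2–B3, B3–B4, B4–B5, B5–B6, B6–B7, B7–B8

Every bag has size at most 2, so the width is 2 − 1 = 1 and tw(G) ≤ 1. Since G has at least one edge (e.g. h–b), it is not an edgeless graph, so tw(G) ≥ 1. The upper and lower bounds meet at 1, so that is the treewidth.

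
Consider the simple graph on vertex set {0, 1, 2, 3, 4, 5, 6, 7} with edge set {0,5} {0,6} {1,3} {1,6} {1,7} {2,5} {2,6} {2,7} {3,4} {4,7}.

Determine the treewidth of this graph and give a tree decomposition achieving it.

Each bag holds 3 vertices, so the decomposition has width 2, which upper-bounds the treewidth. For the lower bound, G contains the cycle 4–3–1–7–4, so G is not a forest; only forests have treewidth ≤ 1, hence tw(G) ≥ 2. Hence tw(G) = 2 exactly.

Treewidth 2.
One such decomposition:
Bags: B1 = {3, 4, 7}  B2 = {1, 3, 7}  B3 = {1, 2, 7}  B4 = {1, 2, 6}  B5 = {2, 5, 6}  B6 = {0, 5, 6}
Tree: B1–B2, B2–B3, B3–B4, B4–B5, B5–B6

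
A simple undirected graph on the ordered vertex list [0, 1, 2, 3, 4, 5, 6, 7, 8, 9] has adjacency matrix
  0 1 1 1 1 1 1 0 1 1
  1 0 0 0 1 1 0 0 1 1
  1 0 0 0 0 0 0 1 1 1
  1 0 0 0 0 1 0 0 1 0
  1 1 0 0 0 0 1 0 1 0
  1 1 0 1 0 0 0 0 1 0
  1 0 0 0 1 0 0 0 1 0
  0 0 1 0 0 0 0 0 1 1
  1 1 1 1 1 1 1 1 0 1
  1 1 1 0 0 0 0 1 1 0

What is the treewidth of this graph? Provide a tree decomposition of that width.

Every bag has size at most 4, so the width is 4 − 1 = 3 and tw(G) ≤ 3. Conversely, {0, 1, 8, 9} is a clique of size 4, and the vertices of any clique must share a bag in every tree decomposition; so some bag has ≥ 4 vertices and tw(G) ≥ 3. The upper and lower bounds meet at 3, so that is the treewidth.

Treewidth 3.
One such decomposition:
Bags: B1 = {0, 1, 4, 8}  B2 = {0, 1, 5, 8}  B3 = {0, 1, 8, 9}  B4 = {0, 4, 6, 8}  B5 = {0, 2, 8, 9}  B6 = {2, 7, 8, 9}  B7 = {0, 3, 5, 8}
Tree: B1–B2, B1–B3, B1–B4, B3–B5, B5–B6, B2–B7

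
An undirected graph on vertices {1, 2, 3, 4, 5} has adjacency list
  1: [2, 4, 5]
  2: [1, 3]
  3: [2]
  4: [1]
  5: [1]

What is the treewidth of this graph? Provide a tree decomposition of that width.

Treewidth 1.
One such decomposition:
Bags: B1 = {1, 2}  B2 = {1, 4}  B3 = {1, 5}  B4 = {2, 3}
Tree: B1–B2, B2–B3, B1–B4

Each bag holds 2 vertices, so the decomposition has width 1, which upper-bounds the treewidth. Any graph with an edge has treewidth ≥ 1, and G has the edge 1–2. The upper and lower bounds meet at 1, so that is the treewidth.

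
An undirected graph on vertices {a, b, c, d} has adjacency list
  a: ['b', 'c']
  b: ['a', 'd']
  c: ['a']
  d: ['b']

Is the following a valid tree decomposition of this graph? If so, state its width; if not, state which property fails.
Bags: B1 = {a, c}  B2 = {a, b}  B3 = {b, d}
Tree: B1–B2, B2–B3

Yes; width 1.

Every vertex of G appears in some bag (union = {a, b, c, d}); every edge is covered by a bag; and for each vertex v the set of bags containing v is connected in the bag tree. The decomposition is therefore valid. The largest bag has 2 vertices, so the width is 1.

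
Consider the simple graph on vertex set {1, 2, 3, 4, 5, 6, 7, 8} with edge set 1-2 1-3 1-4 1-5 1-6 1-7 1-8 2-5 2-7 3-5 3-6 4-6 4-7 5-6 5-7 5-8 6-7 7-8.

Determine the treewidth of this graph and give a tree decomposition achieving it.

The largest bag has 4 vertices, giving width 3; this decomposition certifies tw(G) ≤ 3. On the other hand G contains the 4-clique {1, 4, 6, 7}. A clique must lie in a single bag of any decomposition, so no decomposition can have width below 3. Combining the bounds, tw(G) = 3.

Treewidth 3.
Bags: B1 = {1, 4, 6, 7}  B2 = {1, 5, 6, 7}  B3 = {1, 3, 5, 6}  B4 = {1, 2, 5, 7}  B5 = {1, 5, 7, 8}
Tree: B1–B2, B2–B3, B2–B4, B4–B5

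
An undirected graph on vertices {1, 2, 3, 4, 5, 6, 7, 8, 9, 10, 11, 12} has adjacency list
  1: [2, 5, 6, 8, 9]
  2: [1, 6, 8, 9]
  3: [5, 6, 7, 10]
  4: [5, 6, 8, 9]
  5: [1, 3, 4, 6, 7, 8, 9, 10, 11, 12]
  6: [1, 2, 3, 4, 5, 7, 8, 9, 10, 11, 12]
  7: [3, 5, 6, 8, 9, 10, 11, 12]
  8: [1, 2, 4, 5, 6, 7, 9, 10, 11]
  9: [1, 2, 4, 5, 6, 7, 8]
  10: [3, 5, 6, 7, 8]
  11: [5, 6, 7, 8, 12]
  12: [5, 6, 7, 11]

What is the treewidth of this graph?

4

A width-4 tree decomposition is:
Bags: B1 = {5, 6, 7, 8, 11}  B2 = {5, 6, 7, 11, 12}  B3 = {5, 6, 7, 8, 9}  B4 = {1, 5, 6, 8, 9}  B5 = {5, 6, 7, 8, 10}  B6 = {4, 5, 6, 8, 9}  B7 = {3, 5, 6, 7, 10}  B8 = {1, 2, 6, 8, 9}
Tree: B1–B2, B1–B3, B3–B4, B3–B5, B4–B6, B5–B7, B4–B8
Each bag holds 5 vertices, so the decomposition has width 4, which upper-bounds the treewidth. On the other hand G contains the 5-clique {1, 2, 6, 8, 9}. A clique must lie in a single bag of any decomposition, so no decomposition can have width below 4. The upper and lower bounds meet at 4, so that is the treewidth.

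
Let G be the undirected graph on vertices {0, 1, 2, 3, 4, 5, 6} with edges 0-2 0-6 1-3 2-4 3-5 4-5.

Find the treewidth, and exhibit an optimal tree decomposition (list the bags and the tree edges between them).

Treewidth 1.
Bags: B1 = {0, 6}  B2 = {0, 2}  B3 = {2, 4}  B4 = {4, 5}  B5 = {3, 5}  B6 = {1, 3}
Tree: B1–B2, B2–B3, B3–B4, B4–B5, B5–B6

Every bag has size at most 2, so the width is 2 − 1 = 1 and tw(G) ≤ 1. Since G has at least one edge (e.g. 6–0), it is not an edgeless graph, so tw(G) ≥ 1. The upper and lower bounds meet at 1, so that is the treewidth.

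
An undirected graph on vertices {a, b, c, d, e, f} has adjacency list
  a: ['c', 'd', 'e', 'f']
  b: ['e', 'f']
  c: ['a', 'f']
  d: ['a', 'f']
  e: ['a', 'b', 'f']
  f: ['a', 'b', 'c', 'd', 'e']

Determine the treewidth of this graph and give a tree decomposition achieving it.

Treewidth 2.
One such decomposition:
Bags: B1 = {a, e, f}  B2 = {a, d, f}  B3 = {b, e, f}  B4 = {a, c, f}
Tree: B1–B2, B1–B3, B1–B4

Every bag has size at most 3, so the width is 3 − 1 = 2 and tw(G) ≤ 2. On the other hand G contains the 3-clique {a, d, f}. A clique must lie in a single bag of any decomposition, so no decomposition can have width below 2. Hence tw(G) = 2 exactly.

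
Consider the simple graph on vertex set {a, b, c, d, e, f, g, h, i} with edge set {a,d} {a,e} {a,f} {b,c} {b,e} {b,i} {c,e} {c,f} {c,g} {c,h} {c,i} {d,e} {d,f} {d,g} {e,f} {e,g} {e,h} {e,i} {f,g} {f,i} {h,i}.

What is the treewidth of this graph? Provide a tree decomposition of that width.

Each bag holds 4 vertices, so the decomposition has width 3, which upper-bounds the treewidth. On the other hand G contains the 4-clique {c, e, h, i}. A clique must lie in a single bag of any decomposition, so no decomposition can have width below 3. The upper and lower bounds meet at 3, so that is the treewidth.

Treewidth 3.
One optimal decomposition is:
Bags: B1 = {c, e, f, i}  B2 = {c, e, f, g}  B3 = {d, e, f, g}  B4 = {a, d, e, f}  B5 = {c, e, h, i}  B6 = {b, c, e, i}
Tree: B1–B2, B2–B3, B3–B4, B1–B5, B1–B6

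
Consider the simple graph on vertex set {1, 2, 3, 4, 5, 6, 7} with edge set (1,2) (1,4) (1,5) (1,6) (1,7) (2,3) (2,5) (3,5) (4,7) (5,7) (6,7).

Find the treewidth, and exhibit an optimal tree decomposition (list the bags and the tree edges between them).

Every bag has size at most 3, so the width is 3 − 1 = 2 and tw(G) ≤ 2. Conversely, {1, 2, 5} is a clique of size 3, and the vertices of any clique must share a bag in every tree decomposition; so some bag has ≥ 3 vertices and tw(G) ≥ 2. Combining the bounds, tw(G) = 2.

Treewidth 2.
One optimal decomposition is:
Bags: B1 = {1, 6, 7}  B2 = {1, 5, 7}  B3 = {1, 2, 5}  B4 = {1, 4, 7}  B5 = {2, 3, 5}
Tree: B1–B2, B2–B3, B1–B4, B3–B5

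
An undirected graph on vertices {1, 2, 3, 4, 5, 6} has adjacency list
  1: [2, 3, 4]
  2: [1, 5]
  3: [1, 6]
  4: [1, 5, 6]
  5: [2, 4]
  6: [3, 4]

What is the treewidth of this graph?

A width-2 tree decomposition is:
Bags: B1 = {3, 4, 6}  B2 = {1, 3, 4}  B3 = {1, 4, 5}  B4 = {1, 2, 5}
Tree: B1–B2, B2–B3, B3–B4
The largest bag has 3 vertices, giving width 2; this decomposition certifies tw(G) ≤ 2. For the lower bound, G contains the cycle 6–3–1–4–6, so G is not a forest; only forests have treewidth ≤ 1, hence tw(G) ≥ 2. Combining the bounds, tw(G) = 2.

2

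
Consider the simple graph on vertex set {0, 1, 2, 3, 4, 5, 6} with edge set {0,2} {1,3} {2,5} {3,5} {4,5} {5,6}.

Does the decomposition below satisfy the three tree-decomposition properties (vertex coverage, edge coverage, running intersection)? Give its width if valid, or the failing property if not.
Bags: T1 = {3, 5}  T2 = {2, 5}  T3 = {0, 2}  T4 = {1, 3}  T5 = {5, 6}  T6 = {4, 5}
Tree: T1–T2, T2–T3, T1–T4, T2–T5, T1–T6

Every vertex of G appears in some bag (union = {0, 1, 2, 3, 4, 5, 6}); every edge is covered by a bag; and for each vertex v the set of bags containing v is connected in the bag tree. The decomposition is therefore valid. The largest bag has 2 vertices, so the width is 1.

Yes; width 1.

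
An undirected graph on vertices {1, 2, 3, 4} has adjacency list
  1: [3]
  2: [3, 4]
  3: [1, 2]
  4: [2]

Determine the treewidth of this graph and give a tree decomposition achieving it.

Treewidth 1.
One such decomposition:
Bags: B1 = {2, 3}  B2 = {2, 4}  B3 = {1, 3}
Tree: B1–B2, B1–B3

The largest bag has 2 vertices, giving width 1; this decomposition certifies tw(G) ≤ 1. G has an edge, so its treewidth is at least 1. The upper and lower bounds meet at 1, so that is the treewidth.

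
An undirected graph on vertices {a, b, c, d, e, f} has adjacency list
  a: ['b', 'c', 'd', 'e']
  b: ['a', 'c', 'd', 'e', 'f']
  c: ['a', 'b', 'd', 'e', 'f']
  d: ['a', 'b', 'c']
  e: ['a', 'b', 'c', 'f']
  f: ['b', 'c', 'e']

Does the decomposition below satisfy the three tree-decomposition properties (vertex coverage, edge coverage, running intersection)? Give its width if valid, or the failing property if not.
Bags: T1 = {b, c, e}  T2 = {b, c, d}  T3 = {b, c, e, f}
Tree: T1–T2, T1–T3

No — vertex a appears in no bag.

A tree decomposition must satisfy three properties: every vertex lies in some bag; for every edge, both endpoints lie together in some bag; and for every vertex, the bags containing it form a connected subtree. Here vertex a appears in no bag, so the decomposition is invalid.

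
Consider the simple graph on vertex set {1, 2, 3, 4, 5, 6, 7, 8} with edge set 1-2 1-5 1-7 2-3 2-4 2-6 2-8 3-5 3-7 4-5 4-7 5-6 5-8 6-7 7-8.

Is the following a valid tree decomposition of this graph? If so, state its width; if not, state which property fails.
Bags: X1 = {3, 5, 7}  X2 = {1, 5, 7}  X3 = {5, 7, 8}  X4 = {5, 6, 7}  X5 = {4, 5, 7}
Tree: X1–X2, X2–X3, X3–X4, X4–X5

A tree decomposition must satisfy three properties: every vertex lies in some bag; for every edge, both endpoints lie together in some bag; and for every vertex, the bags containing it form a connected subtree. Here vertex 2 appears in no bag, so the decomposition is invalid.

No — vertex 2 appears in no bag.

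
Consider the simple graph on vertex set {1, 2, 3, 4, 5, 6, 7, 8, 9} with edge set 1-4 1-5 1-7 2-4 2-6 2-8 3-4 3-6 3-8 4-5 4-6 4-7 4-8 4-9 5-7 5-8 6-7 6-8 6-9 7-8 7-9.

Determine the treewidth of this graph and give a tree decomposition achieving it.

Treewidth 3.
One optimal decomposition is:
Bags: B1 = {4, 6, 7, 8}  B2 = {3, 4, 6, 8}  B3 = {4, 5, 7, 8}  B4 = {1, 4, 5, 7}  B5 = {2, 4, 6, 8}  B6 = {4, 6, 7, 9}
Tree: B1–B2, B1–B3, B3–B4, B2–B5, B1–B6

Every bag has size at most 4, so the width is 4 − 1 = 3 and tw(G) ≤ 3. Conversely, {1, 4, 5, 7} is a clique of size 4, and the vertices of any clique must share a bag in every tree decomposition; so some bag has ≥ 4 vertices and tw(G) ≥ 3. The upper and lower bounds meet at 3, so that is the treewidth.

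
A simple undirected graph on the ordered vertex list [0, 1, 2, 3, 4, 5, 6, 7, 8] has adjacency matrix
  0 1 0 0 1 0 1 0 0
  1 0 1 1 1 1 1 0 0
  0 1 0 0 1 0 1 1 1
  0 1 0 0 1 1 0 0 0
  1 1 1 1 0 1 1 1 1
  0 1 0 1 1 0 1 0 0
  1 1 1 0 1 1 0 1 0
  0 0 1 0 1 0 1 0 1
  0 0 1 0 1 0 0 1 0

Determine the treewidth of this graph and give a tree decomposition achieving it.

The largest bag has 4 vertices, giving width 3; this decomposition certifies tw(G) ≤ 3. For the lower bound, the 4 vertices {2, 4, 7, 8} are pairwise adjacent, and any tree decomposition puts a clique entirely inside one bag — forcing width ≥ 3. Therefore the treewidth is 3.

Treewidth 3.
One such decomposition:
Bags: B1 = {2, 4, 6, 7}  B2 = {1, 2, 4, 6}  B3 = {1, 4, 5, 6}  B4 = {0, 1, 4, 6}  B5 = {1, 3, 4, 5}  B6 = {2, 4, 7, 8}
Tree: B1–B2, B2–B3, B3–B4, B3–B5, B1–B6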